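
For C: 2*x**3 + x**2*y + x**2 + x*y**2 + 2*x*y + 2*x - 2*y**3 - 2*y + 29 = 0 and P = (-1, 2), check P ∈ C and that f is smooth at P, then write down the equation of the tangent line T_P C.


Tangent line at P: 10*x - 31*y + 72 = 0.

Step 1: f(-1, 2) = 0, so P lies on C.
Step 2: partial derivatives
  f_x(x, y) = 6*x**2 + 2*x*y + 2*x + y**2 + 2*y + 2, f_y(x, y) = x**2 + 2*x*y + 2*x - 6*y**2 - 2.
  f_x(P) = 10, f_y(P) = -31 (gradient nonzero, so P is smooth).
Step 3: tangent line at P: 10·(x − -1) + -31·(y − 2) = 0.
Expanding: 10*x - 31*y + 72 = 0.


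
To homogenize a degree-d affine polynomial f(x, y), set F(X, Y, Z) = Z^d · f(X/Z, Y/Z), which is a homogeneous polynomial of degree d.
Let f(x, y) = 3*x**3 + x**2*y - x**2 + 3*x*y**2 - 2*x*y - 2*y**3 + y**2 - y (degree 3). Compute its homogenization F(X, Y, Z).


F(X, Y, Z) = 3*X**3 + X**2*Y - X**2*Z + 3*X*Y**2 - 2*X*Y*Z - 2*Y**3 + Y**2*Z - Y*Z**2

deg(f) = 3.
Substitute x = X/Z, y = Y/Z into f, then multiply by Z^3.
  monomial 3·x^3·y^0 ↦ 3·X^3·Y^0·Z^0.
  monomial 1·x^2·y^1 ↦ 1·X^2·Y^1·Z^0.
  monomial -1·x^2·y^0 ↦ -1·X^2·Y^0·Z^1.
  monomial 3·x^1·y^2 ↦ 3·X^1·Y^2·Z^0.
  monomial -2·x^1·y^1 ↦ -2·X^1·Y^1·Z^1.
  monomial -2·x^0·y^3 ↦ -2·X^0·Y^3·Z^0.
  monomial 1·x^0·y^2 ↦ 1·X^0·Y^2·Z^1.
  monomial -1·x^0·y^1 ↦ -1·X^0·Y^1·Z^2.
Collecting: F(X, Y, Z) = 3*X**3 + X**2*Y - X**2*Z + 3*X*Y**2 - 2*X*Y*Z - 2*Y**3 + Y**2*Z - Y*Z**2.


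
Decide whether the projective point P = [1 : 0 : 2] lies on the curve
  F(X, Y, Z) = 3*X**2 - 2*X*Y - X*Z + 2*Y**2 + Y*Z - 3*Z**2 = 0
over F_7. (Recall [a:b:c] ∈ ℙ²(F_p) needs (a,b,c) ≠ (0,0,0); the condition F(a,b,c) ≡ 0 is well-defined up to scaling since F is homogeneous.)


F(1,0,2) ≡ 3 (mod 7); P is NOT on the curve.

Evaluate F(1, 0, 2) term-by-term (mod 7).
  3*X**2 ↦ 3·1·1·1 = 3
  -2*X*Y ↦ -2·1·0·1 = 0
  -X*Z ↦ -1·1·1·2 = -2
  2*Y**2 ↦ 2·1·0·1 = 0
  Y*Z ↦ 1·1·0·2 = 0
  -3*Z**2 ↦ -3·1·1·4 = -12
Sum: F(1, 0, 2) = (3) + (0) + (-2) + (0) + (0) + (-12) = -11.
Reducing mod 7: -11 ≡ 3 (mod 7).
Since F(a, b, c) ≡ 3 ≠ 0 (mod 7), P does NOT lie on the curve.


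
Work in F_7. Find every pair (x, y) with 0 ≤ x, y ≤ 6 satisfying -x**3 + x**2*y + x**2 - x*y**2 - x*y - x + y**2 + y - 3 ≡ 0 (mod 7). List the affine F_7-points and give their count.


Affine F_7-points: {(1, 4), (2, 1), (2, 2), (3, 3), (3, 4), (5, 1), (5, 6), (6, 0), (6, 2)}; count = 9.

For each of the 49 pairs (x, y) ∈ F_7², evaluate f(x, y) mod 7. Record the zeros.
  x = 0: [0↦4, 1↦6, 2↦3, 3↦2, 4↦3, 5↦6, 6↦4]  zeros at y ∈ ∅
  x = 1: [0↦3, 1↦4, 2↦5, 3↦6, 4↦0, 5↦1, 6↦2]  zeros at y ∈ {4}
  x = 2: [0↦5, 1↦0, 2↦0, 3↦5, 4↦1, 5↦2, 6↦1]  zeros at y ∈ {1, 2}
  x = 3: [0↦4, 1↦2, 2↦3, 3↦0, 4↦0, 5↦3, 6↦2]  zeros at y ∈ {3, 4}
  x = 4: [0↦1, 1↦4, 2↦1, 3↦6, 4↦5, 5↦5, 6↦6]  zeros at y ∈ ∅
  x = 5: [0↦4, 1↦0, 2↦2, 3↦3, 4↦3, 5↦2, 6↦0]  zeros at y ∈ {1, 6}
  x = 6: [0↦0, 1↦5, 2↦0, 3↦6, 4↦2, 5↦2, 6↦6]  zeros at y ∈ {0, 2}
Collecting zeros: affine points = {(1, 4), (2, 1), (2, 2), (3, 3), (3, 4), (5, 1), (5, 6), (6, 0), (6, 2)}.
Total count |C(F_7)_aff| = 9.


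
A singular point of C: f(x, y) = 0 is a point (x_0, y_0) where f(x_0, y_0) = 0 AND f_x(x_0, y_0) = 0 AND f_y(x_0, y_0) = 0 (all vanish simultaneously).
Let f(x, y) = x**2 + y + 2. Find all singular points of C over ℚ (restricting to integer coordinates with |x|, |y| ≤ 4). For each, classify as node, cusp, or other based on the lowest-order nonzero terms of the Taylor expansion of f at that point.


No singular points in the scanned grid; C is smooth there.

Compute partial derivatives:
  f_x = 2*x.
  f_y = 1.
f_y = 1 is a nonzero constant, so f_y never vanishes: no point (x, y) can satisfy f = f_x = f_y = 0. In particular no (x, y) ∈ {−4, ..., 4}² is singular; the curve is smooth.


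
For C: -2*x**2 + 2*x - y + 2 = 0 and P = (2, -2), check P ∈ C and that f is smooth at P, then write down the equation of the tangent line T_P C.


Tangent line at P: -6*x - y + 10 = 0.

Step 1: f(2, -2) = 0, so P lies on C.
Step 2: partial derivatives
  f_x(x, y) = 2 - 4*x, f_y(x, y) = -1.
  f_x(P) = -6, f_y(P) = -1 (gradient nonzero, so P is smooth).
Step 3: tangent line at P: -6·(x − 2) + -1·(y − -2) = 0.
Expanding: -6*x - y + 10 = 0.


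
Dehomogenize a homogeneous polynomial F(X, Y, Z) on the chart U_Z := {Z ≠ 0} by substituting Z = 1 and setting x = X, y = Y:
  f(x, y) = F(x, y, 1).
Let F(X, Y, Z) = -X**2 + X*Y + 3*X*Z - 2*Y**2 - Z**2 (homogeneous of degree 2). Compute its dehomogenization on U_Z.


f(x, y) = -x**2 + x*y + 3*x - 2*y**2 - 1

On U_Z we set Z = 1. Each monomial c·X^i·Y^j·Z^k in F becomes c·x^i·y^j·1^k = c·x^i·y^j.
Substituting Z = 1: F(X, Y, 1) = -x**2 + x*y + 3*x - 2*y**2 - 1.
Note: deg(f) ≤ deg(F) = 2; strict inequality happens when F is divisible by Z (lost terms).


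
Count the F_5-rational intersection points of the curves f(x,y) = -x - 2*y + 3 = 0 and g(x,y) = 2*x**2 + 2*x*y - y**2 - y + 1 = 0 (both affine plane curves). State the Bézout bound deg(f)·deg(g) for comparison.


Common zeros: ∅; count = 0; Bézout bound = 2.

deg(f) = 1, deg(g) = 2, so Bézout bound = 2.
Scan x ∈ F_5. For each x, list the y ∈ F_5 with f(x, y) ≡ 0 and those with g(x, y) ≡ 0 (mod 5); the common zeros in that column are the intersection.
  x = 0: f ≡ 0 at y ∈ {4}; g ≡ 0 at y ∈ {2}; common: ∅.
  x = 1: f ≡ 0 at y ∈ {1}; g ≡ 0 at y ∈ ∅; common: ∅.
  x = 2: f ≡ 0 at y ∈ {3}; g ≡ 0 at y ∈ {4}; common: ∅.
  x = 3: f ≡ 0 at y ∈ {0}; g ≡ 0 at y ∈ {2, 3}; common: ∅.
  x = 4: f ≡ 0 at y ∈ {2}; g ≡ 0 at y ∈ {3, 4}; common: ∅.
Collecting: common zeros = ∅, so the count is 0.
Comparison with the Bézout bound: 0 ≤ 2 = deg(f)·deg(g), as expected for curves with no common component (the affine F_5-count falls short of the bound because intersections may lie at infinity, over extension fields, or carry multiplicity).


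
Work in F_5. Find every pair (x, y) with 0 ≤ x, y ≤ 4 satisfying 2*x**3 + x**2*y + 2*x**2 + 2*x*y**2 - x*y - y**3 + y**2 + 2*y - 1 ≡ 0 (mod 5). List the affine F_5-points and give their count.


Affine F_5-points: {(1, 4), (2, 4), (3, 1), (4, 2), (4, 3), (4, 4)}; count = 6.

For each of the 25 pairs (x, y) ∈ F_5², evaluate f(x, y) mod 5. Record the zeros.
  x = 0: [0↦4, 1↦1, 2↦4, 3↦2, 4↦4]  zeros at y ∈ ∅
  x = 1: [0↦3, 1↦2, 2↦1, 3↦4, 4↦0]  zeros at y ∈ {4}
  x = 2: [0↦3, 1↦1, 2↦3, 3↦3, 4↦0]  zeros at y ∈ {4}
  x = 3: [0↦1, 1↦0, 2↦2, 3↦1, 4↦1]  zeros at y ∈ {1}
  x = 4: [0↦4, 1↦1, 2↦0, 3↦0, 4↦0]  zeros at y ∈ {2, 3, 4}
Collecting zeros: affine points = {(1, 4), (2, 4), (3, 1), (4, 2), (4, 3), (4, 4)}.
Total count |C(F_5)_aff| = 6.


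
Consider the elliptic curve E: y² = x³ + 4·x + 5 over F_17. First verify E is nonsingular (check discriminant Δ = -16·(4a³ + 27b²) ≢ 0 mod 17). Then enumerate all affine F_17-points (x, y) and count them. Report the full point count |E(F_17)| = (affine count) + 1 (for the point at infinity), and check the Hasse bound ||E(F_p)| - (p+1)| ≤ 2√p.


Affine points = {(2, 2), (2, 15), (4, 0), (7, 6), (7, 11), (10, 5), (10, 12), (12, 8), (12, 9), (14, 0), (16, 0)}; affine count = 11; |E(F_17)| = 12.

Discriminant check: Δ ∝ 4a³ + 27b² = 4·4³ + 27·5² = 4·64 + 27·25 ≡ 13 (mod 17). Nonzero ⇒ E is nonsingular.
For each x ∈ F_17, compute rhs = x³ + 4·x + 5 mod 17, then count y ∈ F_17 with y² ≡ rhs.
  x = 0: rhs = 5, matching y values: none (0 points).
  x = 1: rhs = 10, matching y values: none (0 points).
  x = 2: rhs = 4, matching y values: 2, 15 (2 points).
  x = 3: rhs = 10, matching y values: none (0 points).
  x = 4: rhs = 0, matching y values: 0 (1 points).
  x = 5: rhs = 14, matching y values: none (0 points).
  x = 6: rhs = 7, matching y values: none (0 points).
  x = 7: rhs = 2, matching y values: 6, 11 (2 points).
  x = 8: rhs = 5, matching y values: none (0 points).
  x = 9: rhs = 5, matching y values: none (0 points).
  x = 10: rhs = 8, matching y values: 5, 12 (2 points).
  x = 11: rhs = 3, matching y values: none (0 points).
  x = 12: rhs = 13, matching y values: 8, 9 (2 points).
  x = 13: rhs = 10, matching y values: none (0 points).
  x = 14: rhs = 0, matching y values: 0 (1 points).
  x = 15: rhs = 6, matching y values: none (0 points).
  x = 16: rhs = 0, matching y values: 0 (1 points).
Total affine count: 11.
Full point count |E(F_17)| = 11 + 1 = 12.
Hasse bound: |12 − (17+1)| = |-6| = 6 ≤ 2√17 ≈ 8.2462 ✓.


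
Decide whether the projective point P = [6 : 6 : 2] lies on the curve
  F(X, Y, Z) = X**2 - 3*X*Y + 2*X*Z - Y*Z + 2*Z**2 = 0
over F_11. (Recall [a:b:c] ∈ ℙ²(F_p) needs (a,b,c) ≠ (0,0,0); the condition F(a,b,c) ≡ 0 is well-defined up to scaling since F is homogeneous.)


F(6,6,2) ≡ 3 (mod 11); P is NOT on the curve.

Evaluate F(6, 6, 2) term-by-term (mod 11).
  X**2 ↦ 1·36·1·1 = 36
  -3*X*Y ↦ -3·6·6·1 = -108
  2*X*Z ↦ 2·6·1·2 = 24
  -Y*Z ↦ -1·1·6·2 = -12
  2*Z**2 ↦ 2·1·1·4 = 8
Sum: F(6, 6, 2) = (36) + (-108) + (24) + (-12) + (8) = -52.
Reducing mod 11: -52 ≡ 3 (mod 11).
Since F(a, b, c) ≡ 3 ≠ 0 (mod 11), P does NOT lie on the curve.


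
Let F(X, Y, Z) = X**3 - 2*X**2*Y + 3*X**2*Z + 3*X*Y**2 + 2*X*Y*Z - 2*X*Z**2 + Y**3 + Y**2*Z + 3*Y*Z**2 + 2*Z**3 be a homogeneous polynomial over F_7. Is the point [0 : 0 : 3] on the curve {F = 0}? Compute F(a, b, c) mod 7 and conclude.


F(0,0,3) ≡ 5 (mod 7); P is NOT on the curve.

Evaluate F(0, 0, 3) term-by-term (mod 7).
  X**3 ↦ 1·0·1·1 = 0
  -2*X**2*Y ↦ -2·0·0·1 = 0
  3*X**2*Z ↦ 3·0·1·3 = 0
  3*X*Y**2 ↦ 3·0·0·1 = 0
  2*X*Y*Z ↦ 2·0·0·3 = 0
  -2*X*Z**2 ↦ -2·0·1·9 = 0
  Y**3 ↦ 1·1·0·1 = 0
  Y**2*Z ↦ 1·1·0·3 = 0
  3*Y*Z**2 ↦ 3·1·0·9 = 0
  2*Z**3 ↦ 2·1·1·27 = 54
Sum: F(0, 0, 3) = (0) + (0) + (0) + (0) + (0) + (0) + (0) + (0) + (0) + (54) = 54.
Reducing mod 7: 54 ≡ 5 (mod 7).
Since F(a, b, c) ≡ 5 ≠ 0 (mod 7), P does NOT lie on the curve.


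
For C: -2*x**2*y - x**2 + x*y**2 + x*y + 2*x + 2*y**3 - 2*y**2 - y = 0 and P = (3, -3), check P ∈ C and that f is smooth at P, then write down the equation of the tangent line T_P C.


Tangent line at P: 38*x + 32*y - 18 = 0.

Step 1: f(3, -3) = 0, so P lies on C.
Step 2: partial derivatives
  f_x(x, y) = -4*x*y - 2*x + y**2 + y + 2, f_y(x, y) = -2*x**2 + 2*x*y + x + 6*y**2 - 4*y - 1.
  f_x(P) = 38, f_y(P) = 32 (gradient nonzero, so P is smooth).
Step 3: tangent line at P: 38·(x − 3) + 32·(y − -3) = 0.
Expanding: 38*x + 32*y - 18 = 0.


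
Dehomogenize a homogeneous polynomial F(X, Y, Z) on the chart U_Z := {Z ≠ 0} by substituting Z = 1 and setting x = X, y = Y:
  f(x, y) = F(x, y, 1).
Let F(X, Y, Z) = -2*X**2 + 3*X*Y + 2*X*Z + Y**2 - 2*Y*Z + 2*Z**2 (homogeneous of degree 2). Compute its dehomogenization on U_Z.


f(x, y) = -2*x**2 + 3*x*y + 2*x + y**2 - 2*y + 2

On U_Z we set Z = 1. Each monomial c·X^i·Y^j·Z^k in F becomes c·x^i·y^j·1^k = c·x^i·y^j.
Substituting Z = 1: F(X, Y, 1) = -2*x**2 + 3*x*y + 2*x + y**2 - 2*y + 2.
Note: deg(f) ≤ deg(F) = 2; strict inequality happens when F is divisible by Z (lost terms).


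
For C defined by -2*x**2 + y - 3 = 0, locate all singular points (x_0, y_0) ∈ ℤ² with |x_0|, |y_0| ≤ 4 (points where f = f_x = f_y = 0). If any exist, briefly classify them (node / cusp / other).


No singular points in the scanned grid; C is smooth there.

Compute partial derivatives:
  f_x = -4*x.
  f_y = 1.
f_y = 1 is a nonzero constant, so f_y never vanishes: no point (x, y) can satisfy f = f_x = f_y = 0. In particular no (x, y) ∈ {−4, ..., 4}² is singular; the curve is smooth.


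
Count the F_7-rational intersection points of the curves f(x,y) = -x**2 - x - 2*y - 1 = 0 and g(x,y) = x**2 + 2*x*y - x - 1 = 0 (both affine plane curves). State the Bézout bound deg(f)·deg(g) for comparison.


Common zeros: ∅; count = 0; Bézout bound = 4.

deg(f) = 2, deg(g) = 2, so Bézout bound = 4.
Scan x ∈ F_7. For each x, list the y ∈ F_7 with f(x, y) ≡ 0 and those with g(x, y) ≡ 0 (mod 7); the common zeros in that column are the intersection.
  x = 0: f ≡ 0 at y ∈ {3}; g ≡ 0 at y ∈ ∅; common: ∅.
  x = 1: f ≡ 0 at y ∈ {2}; g ≡ 0 at y ∈ {4}; common: ∅.
  x = 2: f ≡ 0 at y ∈ {0}; g ≡ 0 at y ∈ {5}; common: ∅.
  x = 3: f ≡ 0 at y ∈ {4}; g ≡ 0 at y ∈ {5}; common: ∅.
  x = 4: f ≡ 0 at y ∈ {0}; g ≡ 0 at y ∈ {3}; common: ∅.
  x = 5: f ≡ 0 at y ∈ {2}; g ≡ 0 at y ∈ {3}; common: ∅.
  x = 6: f ≡ 0 at y ∈ {3}; g ≡ 0 at y ∈ {4}; common: ∅.
Collecting: common zeros = ∅, so the count is 0.
Comparison with the Bézout bound: 0 ≤ 4 = deg(f)·deg(g), as expected for curves with no common component (the affine F_7-count falls short of the bound because intersections may lie at infinity, over extension fields, or carry multiplicity).


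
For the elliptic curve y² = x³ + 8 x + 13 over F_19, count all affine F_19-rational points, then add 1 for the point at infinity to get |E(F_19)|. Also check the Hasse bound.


Affine points = {(3, 8), (3, 11), (5, 8), (5, 11), (6, 7), (6, 12), (8, 0), (9, 4), (9, 15), (11, 8), (11, 11), (14, 0), (16, 0), (18, 2), (18, 17)}; affine count = 15; |E(F_19)| = 16.

Discriminant check: Δ ∝ 4a³ + 27b² = 4·8³ + 27·13² = 4·512 + 27·169 ≡ 18 (mod 19). Nonzero ⇒ E is nonsingular.
For each x ∈ F_19, compute rhs = x³ + 8·x + 13 mod 19, then count y ∈ F_19 with y² ≡ rhs.
  x = 0: rhs = 13, matching y values: none (0 points).
  x = 1: rhs = 3, matching y values: none (0 points).
  x = 2: rhs = 18, matching y values: none (0 points).
  x = 3: rhs = 7, matching y values: 8, 11 (2 points).
  x = 4: rhs = 14, matching y values: none (0 points).
  x = 5: rhs = 7, matching y values: 8, 11 (2 points).
  x = 6: rhs = 11, matching y values: 7, 12 (2 points).
  x = 7: rhs = 13, matching y values: none (0 points).
  x = 8: rhs = 0, matching y values: 0 (1 points).
  x = 9: rhs = 16, matching y values: 4, 15 (2 points).
  x = 10: rhs = 10, matching y values: none (0 points).
  x = 11: rhs = 7, matching y values: 8, 11 (2 points).
  x = 12: rhs = 13, matching y values: none (0 points).
  x = 13: rhs = 15, matching y values: none (0 points).
  x = 14: rhs = 0, matching y values: 0 (1 points).
  x = 15: rhs = 12, matching y values: none (0 points).
  x = 16: rhs = 0, matching y values: 0 (1 points).
  x = 17: rhs = 8, matching y values: none (0 points).
  x = 18: rhs = 4, matching y values: 2, 17 (2 points).
Total affine count: 15.
Full point count |E(F_19)| = 15 + 1 = 16.
Hasse bound: |16 − (19+1)| = |-4| = 4 ≤ 2√19 ≈ 8.7178 ✓.


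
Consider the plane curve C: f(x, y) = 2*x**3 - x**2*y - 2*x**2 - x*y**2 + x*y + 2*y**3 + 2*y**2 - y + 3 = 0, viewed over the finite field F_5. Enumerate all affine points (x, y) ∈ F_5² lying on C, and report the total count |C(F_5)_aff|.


Affine F_5-points: {(0, 2), (1, 1), (2, 1)}; count = 3.

For each of the 25 pairs (x, y) ∈ F_5², evaluate f(x, y) mod 5. Record the zeros.
  x = 0: [0↦3, 1↦1, 2↦0, 3↦2, 4↦4]  zeros at y ∈ {2}
  x = 1: [0↦3, 1↦0, 2↦1, 3↦3, 4↦3]  zeros at y ∈ {1}
  x = 2: [0↦1, 1↦0, 2↦1, 3↦1, 4↦2]  zeros at y ∈ {1}
  x = 3: [0↦4, 1↦3, 2↦2, 3↦3, 4↦3]  zeros at y ∈ ∅
  x = 4: [0↦4, 1↦1, 2↦1, 3↦1, 4↦3]  zeros at y ∈ ∅
Collecting zeros: affine points = {(0, 2), (1, 1), (2, 1)}.
Total count |C(F_5)_aff| = 3.


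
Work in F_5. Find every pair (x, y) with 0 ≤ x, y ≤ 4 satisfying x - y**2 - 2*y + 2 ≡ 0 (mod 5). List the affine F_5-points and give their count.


Affine F_5-points: {(1, 1), (1, 2), (2, 4), (3, 0), (3, 3)}; count = 5.

For each of the 25 pairs (x, y) ∈ F_5², evaluate f(x, y) mod 5. Record the zeros.
  x = 0: [0↦2, 1↦4, 2↦4, 3↦2, 4↦3]  zeros at y ∈ ∅
  x = 1: [0↦3, 1↦0, 2↦0, 3↦3, 4↦4]  zeros at y ∈ {1, 2}
  x = 2: [0↦4, 1↦1, 2↦1, 3↦4, 4↦0]  zeros at y ∈ {4}
  x = 3: [0↦0, 1↦2, 2↦2, 3↦0, 4↦1]  zeros at y ∈ {0, 3}
  x = 4: [0↦1, 1↦3, 2↦3, 3↦1, 4↦2]  zeros at y ∈ ∅
Collecting zeros: affine points = {(1, 1), (1, 2), (2, 4), (3, 0), (3, 3)}.
Total count |C(F_5)_aff| = 5.


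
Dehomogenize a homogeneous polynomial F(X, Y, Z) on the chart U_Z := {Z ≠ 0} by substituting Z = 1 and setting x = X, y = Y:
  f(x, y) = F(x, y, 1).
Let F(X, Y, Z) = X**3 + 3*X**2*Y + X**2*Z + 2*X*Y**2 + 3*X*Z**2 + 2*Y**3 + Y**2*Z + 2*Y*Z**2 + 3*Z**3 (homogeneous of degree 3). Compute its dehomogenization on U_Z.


f(x, y) = x**3 + 3*x**2*y + x**2 + 2*x*y**2 + 3*x + 2*y**3 + y**2 + 2*y + 3

On U_Z we set Z = 1. Each monomial c·X^i·Y^j·Z^k in F becomes c·x^i·y^j·1^k = c·x^i·y^j.
Substituting Z = 1: F(X, Y, 1) = x**3 + 3*x**2*y + x**2 + 2*x*y**2 + 3*x + 2*y**3 + y**2 + 2*y + 3.
Note: deg(f) ≤ deg(F) = 3; strict inequality happens when F is divisible by Z (lost terms).


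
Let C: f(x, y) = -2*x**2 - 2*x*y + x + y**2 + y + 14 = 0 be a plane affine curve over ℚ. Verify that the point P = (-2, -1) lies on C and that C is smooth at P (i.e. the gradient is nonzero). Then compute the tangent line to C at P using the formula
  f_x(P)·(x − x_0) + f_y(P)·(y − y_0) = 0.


Tangent line at P: 11*x + 3*y + 25 = 0.

Step 1: f(-2, -1) = 0, so P lies on C.
Step 2: partial derivatives
  f_x(x, y) = -4*x - 2*y + 1, f_y(x, y) = -2*x + 2*y + 1.
  f_x(P) = 11, f_y(P) = 3 (gradient nonzero, so P is smooth).
Step 3: tangent line at P: 11·(x − -2) + 3·(y − -1) = 0.
Expanding: 11*x + 3*y + 25 = 0.


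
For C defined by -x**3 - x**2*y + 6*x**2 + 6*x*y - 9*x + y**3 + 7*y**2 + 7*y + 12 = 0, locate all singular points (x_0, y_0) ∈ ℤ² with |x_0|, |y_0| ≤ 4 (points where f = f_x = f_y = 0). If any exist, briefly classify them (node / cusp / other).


Singular points: {(3, -2)}; classification: node.

Compute partial derivatives:
  f_x = -3*x**2 - 2*x*y + 12*x + 6*y - 9.
  f_y = -x**2 + 6*x + 3*y**2 + 14*y + 7.
Scan x_0 ∈ {−4, ..., 4}. For each x_0, f_y(x_0, y) is a polynomial in y; find its integer roots y ∈ {−4, ..., 4}, then test f_x and f at those candidates.
  x = -4: f_y(-4, y) = 3*y**2 + 14*y - 33; no integer root y with |y| ≤ 4.
  x = -3: f_y(-3, y) = 3*y**2 + 14*y - 20; no integer root y with |y| ≤ 4.
  x = -2: f_y(-2, y) = 3*y**2 + 14*y - 9; no integer root y with |y| ≤ 4.
  x = -1: f_y(-1, y) = 3*y**2 + 14*y; vanishes at y ∈ {0}. (-1, 0): f_x = -24 ≠ 0.
  x = 0: f_y(0, y) = 3*y**2 + 14*y + 7; no integer root y with |y| ≤ 4.
  x = 1: f_y(1, y) = 3*y**2 + 14*y + 12; no integer root y with |y| ≤ 4.
  x = 2: f_y(2, y) = 3*y**2 + 14*y + 15; vanishes at y ∈ {-3}. (2, -3): f_x = -3 ≠ 0.
  x = 3: f_y(3, y) = 3*y**2 + 14*y + 16; vanishes at y ∈ {-2}. (3, -2): f_x = 0, f = 0 — SINGULAR.
  x = 4: f_y(4, y) = 3*y**2 + 14*y + 15; vanishes at y ∈ {-3}. (4, -3): f_x = -3 ≠ 0.
Only singular point on the grid: (3, -2).
Classify: substitute x = 3 + u, y = -2 + v and expand: f = -u**3 - u**2*v - u**2 + v**3 + v**2.
No constant or linear terms (consistent with a singular point). Quadratic part: -u**2 + v**2. Cubic part: -u**3 - u**2*v + v**3.
The quadratic part v**2 - u**2 = (v − u)(v + u) splits into two distinct linear factors, so there are two distinct tangent lines y − -2 = ±(x − 3) — this is a node (ordinary double point).
Classification: node.


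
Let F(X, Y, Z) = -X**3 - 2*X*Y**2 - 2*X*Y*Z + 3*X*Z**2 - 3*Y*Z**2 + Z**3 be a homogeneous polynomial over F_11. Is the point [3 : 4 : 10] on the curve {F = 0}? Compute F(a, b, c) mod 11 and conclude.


F(3,4,10) ≡ 7 (mod 11); P is NOT on the curve.

Evaluate F(3, 4, 10) term-by-term (mod 11).
  -X**3 ↦ -1·27·1·1 = -27
  -2*X*Y**2 ↦ -2·3·16·1 = -96
  -2*X*Y*Z ↦ -2·3·4·10 = -240
  3*X*Z**2 ↦ 3·3·1·100 = 900
  -3*Y*Z**2 ↦ -3·1·4·100 = -1200
  Z**3 ↦ 1·1·1·1000 = 1000
Sum: F(3, 4, 10) = (-27) + (-96) + (-240) + (900) + (-1200) + (1000) = 337.
Reducing mod 11: 337 ≡ 7 (mod 11).
Since F(a, b, c) ≡ 7 ≠ 0 (mod 11), P does NOT lie on the curve.


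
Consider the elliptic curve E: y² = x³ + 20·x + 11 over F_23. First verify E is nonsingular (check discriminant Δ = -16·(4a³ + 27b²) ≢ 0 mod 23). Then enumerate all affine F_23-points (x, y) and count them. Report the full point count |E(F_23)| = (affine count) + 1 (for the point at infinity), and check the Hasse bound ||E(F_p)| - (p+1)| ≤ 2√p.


Affine points = {(1, 3), (1, 20), (2, 6), (2, 17), (3, 11), (3, 12), (5, 11), (5, 12), (6, 5), (6, 18), (8, 4), (8, 19), (9, 0), (12, 1), (12, 22), (15, 11), (15, 12), (18, 4), (18, 19), (20, 4), (20, 19), (21, 3), (21, 20), (22, 6), (22, 17)}; affine count = 25; |E(F_23)| = 26.

Discriminant check: Δ ∝ 4a³ + 27b² = 4·20³ + 27·11² = 4·8000 + 27·121 ≡ 8 (mod 23). Nonzero ⇒ E is nonsingular.
For each x ∈ F_23, compute rhs = x³ + 20·x + 11 mod 23, then count y ∈ F_23 with y² ≡ rhs.
  x = 0: rhs = 11, matching y values: none (0 points).
  x = 1: rhs = 9, matching y values: 3, 20 (2 points).
  x = 2: rhs = 13, matching y values: 6, 17 (2 points).
  x = 3: rhs = 6, matching y values: 11, 12 (2 points).
  x = 4: rhs = 17, matching y values: none (0 points).
  x = 5: rhs = 6, matching y values: 11, 12 (2 points).
  x = 6: rhs = 2, matching y values: 5, 18 (2 points).
  x = 7: rhs = 11, matching y values: none (0 points).
  x = 8: rhs = 16, matching y values: 4, 19 (2 points).
  x = 9: rhs = 0, matching y values: 0 (1 points).
  x = 10: rhs = 15, matching y values: none (0 points).
  x = 11: rhs = 21, matching y values: none (0 points).
  x = 12: rhs = 1, matching y values: 1, 22 (2 points).
  x = 13: rhs = 7, matching y values: none (0 points).
  x = 14: rhs = 22, matching y values: none (0 points).
  x = 15: rhs = 6, matching y values: 11, 12 (2 points).
  x = 16: rhs = 11, matching y values: none (0 points).
  x = 17: rhs = 20, matching y values: none (0 points).
  x = 18: rhs = 16, matching y values: 4, 19 (2 points).
  x = 19: rhs = 5, matching y values: none (0 points).
  x = 20: rhs = 16, matching y values: 4, 19 (2 points).
  x = 21: rhs = 9, matching y values: 3, 20 (2 points).
  x = 22: rhs = 13, matching y values: 6, 17 (2 points).
Total affine count: 25.
Full point count |E(F_23)| = 25 + 1 = 26.
Hasse bound: |26 − (23+1)| = |2| = 2 ≤ 2√23 ≈ 9.5917 ✓.


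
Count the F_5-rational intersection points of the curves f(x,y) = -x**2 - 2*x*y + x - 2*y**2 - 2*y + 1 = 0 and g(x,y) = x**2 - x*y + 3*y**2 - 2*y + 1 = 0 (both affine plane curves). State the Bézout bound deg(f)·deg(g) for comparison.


Common zeros: {(3, 0)}; count = 1; Bézout bound = 4.

deg(f) = 2, deg(g) = 2, so Bézout bound = 4.
Scan x ∈ F_5. For each x, list the y ∈ F_5 with f(x, y) ≡ 0 and those with g(x, y) ≡ 0 (mod 5); the common zeros in that column are the intersection.
  x = 0: f ≡ 0 at y ∈ ∅; g ≡ 0 at y ∈ ∅; common: ∅.
  x = 1: f ≡ 0 at y ∈ {1, 2}; g ≡ 0 at y ∈ {3}; common: ∅.
  x = 2: f ≡ 0 at y ∈ ∅; g ≡ 0 at y ∈ {0, 3}; common: ∅.
  x = 3: f ≡ 0 at y ∈ {0, 1}; g ≡ 0 at y ∈ {0}; common: {0}.
  x = 4: f ≡ 0 at y ∈ ∅; g ≡ 0 at y ∈ ∅; common: ∅.
Collecting: common zeros = {(3, 0)}, so the count is 1.
Comparison with the Bézout bound: 1 ≤ 4 = deg(f)·deg(g), as expected for curves with no common component (the affine F_5-count falls short of the bound because intersections may lie at infinity, over extension fields, or carry multiplicity).


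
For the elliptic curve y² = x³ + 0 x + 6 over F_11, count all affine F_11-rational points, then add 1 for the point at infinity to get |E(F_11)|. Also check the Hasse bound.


Affine points = {(2, 5), (2, 6), (3, 0), (4, 2), (4, 9), (8, 1), (8, 10), (9, 3), (9, 8), (10, 4), (10, 7)}; affine count = 11; |E(F_11)| = 12.

Discriminant check: Δ ∝ 4a³ + 27b² = 4·0³ + 27·6² = 4·0 + 27·36 ≡ 4 (mod 11). Nonzero ⇒ E is nonsingular.
For each x ∈ F_11, compute rhs = x³ + 0·x + 6 mod 11, then count y ∈ F_11 with y² ≡ rhs.
  x = 0: rhs = 6, matching y values: none (0 points).
  x = 1: rhs = 7, matching y values: none (0 points).
  x = 2: rhs = 3, matching y values: 5, 6 (2 points).
  x = 3: rhs = 0, matching y values: 0 (1 points).
  x = 4: rhs = 4, matching y values: 2, 9 (2 points).
  x = 5: rhs = 10, matching y values: none (0 points).
  x = 6: rhs = 2, matching y values: none (0 points).
  x = 7: rhs = 8, matching y values: none (0 points).
  x = 8: rhs = 1, matching y values: 1, 10 (2 points).
  x = 9: rhs = 9, matching y values: 3, 8 (2 points).
  x = 10: rhs = 5, matching y values: 4, 7 (2 points).
Total affine count: 11.
Full point count |E(F_11)| = 11 + 1 = 12.
Hasse bound: |12 − (11+1)| = |0| = 0 ≤ 2√11 ≈ 6.6332 ✓.


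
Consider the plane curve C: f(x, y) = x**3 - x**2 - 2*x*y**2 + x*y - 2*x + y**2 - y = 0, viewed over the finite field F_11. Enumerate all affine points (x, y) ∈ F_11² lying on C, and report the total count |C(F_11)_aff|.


Affine F_11-points: {(0, 0), (0, 1), (1, 3), (1, 8), (2, 0), (2, 4), (5, 10), (6, 6), (8, 4), (8, 6), (9, 6), (9, 10), (10, 0), (10, 8)}; count = 14.

For each of the 121 pairs (x, y) ∈ F_11², evaluate f(x, y) mod 11. Record the zeros.
  x = 0: [0↦0, 1↦0, 2↦2, 3↦6, 4↦1, 5↦9, 6↦8, 7↦9, 8↦1, 9↦6, 10↦2]  zeros at y ∈ {0, 1}
  x = 1: [0↦9, 1↦8, 2↦5, 3↦0, 4↦4, 5↦6, 6↦6, 7↦4, 8↦0, 9↦5, 10↦8]  zeros at y ∈ {3, 8}
  x = 2: [0↦0, 1↦9, 2↦1, 3↦9, 4↦0, 5↦7, 6↦8, 7↦3, 8↦3, 9↦8, 10↦7]  zeros at y ∈ {0, 4}
  x = 3: [0↦1, 1↦9, 2↦7, 3↦6, 4↦6, 5↦7, 6↦9, 7↦1, 8↦5, 9↦10, 10↦5]  zeros at y ∈ ∅
  x = 4: [0↦7, 1↦3, 2↦7, 3↦8, 4↦6, 5↦1, 6↦4, 7↦4, 8↦1, 9↦6, 10↦8]  zeros at y ∈ ∅
  x = 5: [0↦2, 1↦8, 2↦7, 3↦10, 4↦6, 5↦6, 6↦10, 7↦7, 8↦8, 9↦2, 10↦0]  zeros at y ∈ {10}
  x = 6: [0↦3, 1↦8, 2↦2, 3↦7, 4↦1, 5↦6, 6↦0, 7↦5, 8↦10, 9↦4, 10↦9]  zeros at y ∈ {6}
  x = 7: [0↦5, 1↦9, 2↦9, 3↦5, 4↦8, 5↦7, 6↦2, 7↦4, 8↦2, 9↦7, 10↦8]  zeros at y ∈ ∅
  x = 8: [0↦3, 1↦6, 2↦1, 3↦10, 4↦0, 5↦4, 6↦0, 7↦10, 8↦1, 9↦6, 10↦3]  zeros at y ∈ {4, 6}
  x = 9: [0↦3, 1↦5, 2↦6, 3↦6, 4↦5, 5↦3, 6↦0, 7↦7, 8↦2, 9↦7, 10↦0]  zeros at y ∈ {6, 10}
  x = 10: [0↦0, 1↦1, 2↦8, 3↦10, 4↦7, 5↦10, 6↦8, 7↦1, 8↦0, 9↦5, 10↦5]  zeros at y ∈ {0, 8}
Collecting zeros: affine points = {(0, 0), (0, 1), (1, 3), (1, 8), (2, 0), (2, 4), (5, 10), (6, 6), (8, 4), (8, 6), (9, 6), (9, 10), (10, 0), (10, 8)}.
Total count |C(F_11)_aff| = 14.


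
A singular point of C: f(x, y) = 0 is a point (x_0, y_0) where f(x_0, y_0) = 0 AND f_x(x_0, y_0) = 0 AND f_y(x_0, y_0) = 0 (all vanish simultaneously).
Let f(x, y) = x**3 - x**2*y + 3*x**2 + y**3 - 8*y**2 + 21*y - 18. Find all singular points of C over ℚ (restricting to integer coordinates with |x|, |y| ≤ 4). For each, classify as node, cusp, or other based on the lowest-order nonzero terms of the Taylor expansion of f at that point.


Singular points: {(0, 3)}; classification: cusp.

Compute partial derivatives:
  f_x = 3*x**2 - 2*x*y + 6*x.
  f_y = -x**2 + 3*y**2 - 16*y + 21.
Scan x_0 ∈ {−4, ..., 4}. For each x_0, f_y(x_0, y) is a polynomial in y; find its integer roots y ∈ {−4, ..., 4}, then test f_x and f at those candidates.
  x = -4: f_y(-4, y) = 3*y**2 - 16*y + 5; no integer root y with |y| ≤ 4.
  x = -3: f_y(-3, y) = 3*y**2 - 16*y + 12; no integer root y with |y| ≤ 4.
  x = -2: f_y(-2, y) = 3*y**2 - 16*y + 17; no integer root y with |y| ≤ 4.
  x = -1: f_y(-1, y) = 3*y**2 - 16*y + 20; vanishes at y ∈ {2}. (-1, 2): f_x = 1 ≠ 0.
  x = 0: f_y(0, y) = 3*y**2 - 16*y + 21; vanishes at y ∈ {3}. (0, 3): f_x = 0, f = 0 — SINGULAR.
  x = 1: f_y(1, y) = 3*y**2 - 16*y + 20; vanishes at y ∈ {2}. (1, 2): f_x = 5 ≠ 0.
  x = 2: f_y(2, y) = 3*y**2 - 16*y + 17; no integer root y with |y| ≤ 4.
  x = 3: f_y(3, y) = 3*y**2 - 16*y + 12; no integer root y with |y| ≤ 4.
  x = 4: f_y(4, y) = 3*y**2 - 16*y + 5; no integer root y with |y| ≤ 4.
Only singular point on the grid: (0, 3).
Classify: substitute x = 0 + u, y = 3 + v and expand: f = u**3 - u**2*v + v**3 + v**2.
No constant or linear terms (consistent with a singular point). Quadratic part: v**2. Cubic part: u**3 - u**2*v + v**3.
The quadratic part v**2 is a perfect square, so there is a single (double) tangent line v = 0, i.e. y = 3. Restricting the cubic part to that line (v = 0) leaves u**3 ≠ 0, so f is not divisible by v and the branch is v² ≈ -u**3 to lowest order — this is a cusp.
Classification: cusp.


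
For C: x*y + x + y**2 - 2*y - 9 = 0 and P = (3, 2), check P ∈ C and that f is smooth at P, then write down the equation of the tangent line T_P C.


Tangent line at P: 3*x + 5*y - 19 = 0.

Step 1: f(3, 2) = 0, so P lies on C.
Step 2: partial derivatives
  f_x(x, y) = y + 1, f_y(x, y) = x + 2*y - 2.
  f_x(P) = 3, f_y(P) = 5 (gradient nonzero, so P is smooth).
Step 3: tangent line at P: 3·(x − 3) + 5·(y − 2) = 0.
Expanding: 3*x + 5*y - 19 = 0.


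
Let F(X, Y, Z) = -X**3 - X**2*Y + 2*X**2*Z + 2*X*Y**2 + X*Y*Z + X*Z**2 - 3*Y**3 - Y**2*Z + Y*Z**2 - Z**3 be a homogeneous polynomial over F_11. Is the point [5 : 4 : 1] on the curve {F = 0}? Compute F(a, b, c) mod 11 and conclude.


F(5,4,1) ≡ 3 (mod 11); P is NOT on the curve.

Evaluate F(5, 4, 1) term-by-term (mod 11).
  -X**3 ↦ -1·125·1·1 = -125
  -X**2*Y ↦ -1·25·4·1 = -100
  2*X**2*Z ↦ 2·25·1·1 = 50
  2*X*Y**2 ↦ 2·5·16·1 = 160
  X*Y*Z ↦ 1·5·4·1 = 20
  X*Z**2 ↦ 1·5·1·1 = 5
  -3*Y**3 ↦ -3·1·64·1 = -192
  -Y**2*Z ↦ -1·1·16·1 = -16
  Y*Z**2 ↦ 1·1·4·1 = 4
  -Z**3 ↦ -1·1·1·1 = -1
Sum: F(5, 4, 1) = (-125) + (-100) + (50) + (160) + (20) + (5) + (-192) + (-16) + (4) + (-1) = -195.
Reducing mod 11: -195 ≡ 3 (mod 11).
Since F(a, b, c) ≡ 3 ≠ 0 (mod 11), P does NOT lie on the curve.


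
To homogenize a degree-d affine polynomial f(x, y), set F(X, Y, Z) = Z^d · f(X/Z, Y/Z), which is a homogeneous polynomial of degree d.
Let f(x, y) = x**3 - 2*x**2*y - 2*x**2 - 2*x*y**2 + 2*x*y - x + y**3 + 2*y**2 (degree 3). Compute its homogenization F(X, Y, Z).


F(X, Y, Z) = X**3 - 2*X**2*Y - 2*X**2*Z - 2*X*Y**2 + 2*X*Y*Z - X*Z**2 + Y**3 + 2*Y**2*Z

deg(f) = 3.
Substitute x = X/Z, y = Y/Z into f, then multiply by Z^3.
  monomial 1·x^3·y^0 ↦ 1·X^3·Y^0·Z^0.
  monomial -2·x^2·y^1 ↦ -2·X^2·Y^1·Z^0.
  monomial -2·x^2·y^0 ↦ -2·X^2·Y^0·Z^1.
  monomial -2·x^1·y^2 ↦ -2·X^1·Y^2·Z^0.
  monomial 2·x^1·y^1 ↦ 2·X^1·Y^1·Z^1.
  monomial -1·x^1·y^0 ↦ -1·X^1·Y^0·Z^2.
  monomial 1·x^0·y^3 ↦ 1·X^0·Y^3·Z^0.
  monomial 2·x^0·y^2 ↦ 2·X^0·Y^2·Z^1.
Collecting: F(X, Y, Z) = X**3 - 2*X**2*Y - 2*X**2*Z - 2*X*Y**2 + 2*X*Y*Z - X*Z**2 + Y**3 + 2*Y**2*Z.


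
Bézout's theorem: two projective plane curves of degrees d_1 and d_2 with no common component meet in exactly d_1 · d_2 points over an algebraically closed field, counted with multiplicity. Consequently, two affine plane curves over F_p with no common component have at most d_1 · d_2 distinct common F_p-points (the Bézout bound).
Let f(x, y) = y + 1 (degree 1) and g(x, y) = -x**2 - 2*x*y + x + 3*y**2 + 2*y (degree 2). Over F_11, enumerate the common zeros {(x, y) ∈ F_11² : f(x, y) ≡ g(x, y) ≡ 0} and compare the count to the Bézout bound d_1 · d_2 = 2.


Common zeros: ∅; count = 0; Bézout bound = 2.

deg(f) = 1, deg(g) = 2, so Bézout bound = 2.
Scan x ∈ F_11. For each x, list the y ∈ F_11 with f(x, y) ≡ 0 and those with g(x, y) ≡ 0 (mod 11); the common zeros in that column are the intersection.
  x = 0: f ≡ 0 at y ∈ {10}; g ≡ 0 at y ∈ {0, 3}; common: ∅.
  x = 1: f ≡ 0 at y ∈ {10}; g ≡ 0 at y ∈ {0}; common: ∅.
  x = 2: f ≡ 0 at y ∈ {10}; g ≡ 0 at y ∈ ∅; common: ∅.
  x = 3: f ≡ 0 at y ∈ {10}; g ≡ 0 at y ∈ {8}; common: ∅.
  x = 4: f ≡ 0 at y ∈ {10}; g ≡ 0 at y ∈ {5, 8}; common: ∅.
  x = 5: f ≡ 0 at y ∈ {10}; g ≡ 0 at y ∈ ∅; common: ∅.
  x = 6: f ≡ 0 at y ∈ {10}; g ≡ 0 at y ∈ {3, 4}; common: ∅.
  x = 7: f ≡ 0 at y ∈ {10}; g ≡ 0 at y ∈ ∅; common: ∅.
  x = 8: f ≡ 0 at y ∈ {10}; g ≡ 0 at y ∈ ∅; common: ∅.
  x = 9: f ≡ 0 at y ∈ {10}; g ≡ 0 at y ∈ {4, 5}; common: ∅.
  x = 10: f ≡ 0 at y ∈ {10}; g ≡ 0 at y ∈ ∅; common: ∅.
Collecting: common zeros = ∅, so the count is 0.
Comparison with the Bézout bound: 0 ≤ 2 = deg(f)·deg(g), as expected for curves with no common component (the affine F_11-count falls short of the bound because intersections may lie at infinity, over extension fields, or carry multiplicity).


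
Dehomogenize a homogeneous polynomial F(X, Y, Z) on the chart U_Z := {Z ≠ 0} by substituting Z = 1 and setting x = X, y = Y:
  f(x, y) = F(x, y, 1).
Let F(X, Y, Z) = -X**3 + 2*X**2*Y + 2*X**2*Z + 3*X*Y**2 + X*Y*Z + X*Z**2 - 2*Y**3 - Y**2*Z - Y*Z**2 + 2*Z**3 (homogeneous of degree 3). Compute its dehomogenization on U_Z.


f(x, y) = -x**3 + 2*x**2*y + 2*x**2 + 3*x*y**2 + x*y + x - 2*y**3 - y**2 - y + 2

On U_Z we set Z = 1. Each monomial c·X^i·Y^j·Z^k in F becomes c·x^i·y^j·1^k = c·x^i·y^j.
Substituting Z = 1: F(X, Y, 1) = -x**3 + 2*x**2*y + 2*x**2 + 3*x*y**2 + x*y + x - 2*y**3 - y**2 - y + 2.
Note: deg(f) ≤ deg(F) = 3; strict inequality happens when F is divisible by Z (lost terms).


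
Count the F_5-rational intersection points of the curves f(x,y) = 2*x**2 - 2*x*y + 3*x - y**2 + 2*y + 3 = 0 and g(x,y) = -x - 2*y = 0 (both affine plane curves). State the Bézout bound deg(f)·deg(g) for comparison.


Common zeros: {(3, 1), (4, 3)}; count = 2; Bézout bound = 2.

deg(f) = 2, deg(g) = 1, so Bézout bound = 2.
Scan x ∈ F_5. For each x, list the y ∈ F_5 with f(x, y) ≡ 0 and those with g(x, y) ≡ 0 (mod 5); the common zeros in that column are the intersection.
  x = 0: f ≡ 0 at y ∈ {3, 4}; g ≡ 0 at y ∈ {0}; common: ∅.
  x = 1: f ≡ 0 at y ∈ ∅; g ≡ 0 at y ∈ {2}; common: ∅.
  x = 2: f ≡ 0 at y ∈ ∅; g ≡ 0 at y ∈ {4}; common: ∅.
  x = 3: f ≡ 0 at y ∈ {0, 1}; g ≡ 0 at y ∈ {1}; common: {1}.
  x = 4: f ≡ 0 at y ∈ {1, 3}; g ≡ 0 at y ∈ {3}; common: {3}.
Collecting: common zeros = {(3, 1), (4, 3)}, so the count is 2.
Comparison with the Bézout bound: 2 ≤ 2 = deg(f)·deg(g), as expected for curves with no common component (the bound is attained).


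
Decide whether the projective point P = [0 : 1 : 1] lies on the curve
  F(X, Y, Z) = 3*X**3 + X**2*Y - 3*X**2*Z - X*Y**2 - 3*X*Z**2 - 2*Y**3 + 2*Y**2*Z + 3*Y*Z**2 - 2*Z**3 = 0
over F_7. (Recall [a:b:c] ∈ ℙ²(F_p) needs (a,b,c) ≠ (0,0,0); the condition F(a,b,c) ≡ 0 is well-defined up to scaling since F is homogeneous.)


F(0,1,1) ≡ 1 (mod 7); P is NOT on the curve.

Evaluate F(0, 1, 1) term-by-term (mod 7).
  3*X**3 ↦ 3·0·1·1 = 0
  X**2*Y ↦ 1·0·1·1 = 0
  -3*X**2*Z ↦ -3·0·1·1 = 0
  -X*Y**2 ↦ -1·0·1·1 = 0
  -3*X*Z**2 ↦ -3·0·1·1 = 0
  -2*Y**3 ↦ -2·1·1·1 = -2
  2*Y**2*Z ↦ 2·1·1·1 = 2
  3*Y*Z**2 ↦ 3·1·1·1 = 3
  -2*Z**3 ↦ -2·1·1·1 = -2
Sum: F(0, 1, 1) = (0) + (0) + (0) + (0) + (0) + (-2) + (2) + (3) + (-2) = 1.
Reducing mod 7: 1 ≡ 1 (mod 7).
Since F(a, b, c) ≡ 1 ≠ 0 (mod 7), P does NOT lie on the curve.


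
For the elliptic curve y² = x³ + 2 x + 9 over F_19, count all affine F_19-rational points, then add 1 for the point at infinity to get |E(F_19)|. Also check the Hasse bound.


Affine points = {(0, 3), (0, 16), (3, 2), (3, 17), (4, 9), (4, 10), (5, 7), (5, 12), (6, 3), (6, 16), (7, 9), (7, 10), (8, 9), (8, 10), (13, 3), (13, 16), (14, 8), (14, 11), (17, 4), (17, 15), (18, 5), (18, 14)}; affine count = 22; |E(F_19)| = 23.

Discriminant check: Δ ∝ 4a³ + 27b² = 4·2³ + 27·9² = 4·8 + 27·81 ≡ 15 (mod 19). Nonzero ⇒ E is nonsingular.
For each x ∈ F_19, compute rhs = x³ + 2·x + 9 mod 19, then count y ∈ F_19 with y² ≡ rhs.
  x = 0: rhs = 9, matching y values: 3, 16 (2 points).
  x = 1: rhs = 12, matching y values: none (0 points).
  x = 2: rhs = 2, matching y values: none (0 points).
  x = 3: rhs = 4, matching y values: 2, 17 (2 points).
  x = 4: rhs = 5, matching y values: 9, 10 (2 points).
  x = 5: rhs = 11, matching y values: 7, 12 (2 points).
  x = 6: rhs = 9, matching y values: 3, 16 (2 points).
  x = 7: rhs = 5, matching y values: 9, 10 (2 points).
  x = 8: rhs = 5, matching y values: 9, 10 (2 points).
  x = 9: rhs = 15, matching y values: none (0 points).
  x = 10: rhs = 3, matching y values: none (0 points).
  x = 11: rhs = 13, matching y values: none (0 points).
  x = 12: rhs = 13, matching y values: none (0 points).
  x = 13: rhs = 9, matching y values: 3, 16 (2 points).
  x = 14: rhs = 7, matching y values: 8, 11 (2 points).
  x = 15: rhs = 13, matching y values: none (0 points).
  x = 16: rhs = 14, matching y values: none (0 points).
  x = 17: rhs = 16, matching y values: 4, 15 (2 points).
  x = 18: rhs = 6, matching y values: 5, 14 (2 points).
Total affine count: 22.
Full point count |E(F_19)| = 22 + 1 = 23.
Hasse bound: |23 − (19+1)| = |3| = 3 ≤ 2√19 ≈ 8.7178 ✓.


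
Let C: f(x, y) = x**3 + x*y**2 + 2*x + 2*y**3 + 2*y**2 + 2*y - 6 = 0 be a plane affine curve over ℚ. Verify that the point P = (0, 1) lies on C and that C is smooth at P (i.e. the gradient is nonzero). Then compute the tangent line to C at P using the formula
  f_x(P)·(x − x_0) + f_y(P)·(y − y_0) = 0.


Tangent line at P: 3*x + 12*y - 12 = 0.

Step 1: f(0, 1) = 0, so P lies on C.
Step 2: partial derivatives
  f_x(x, y) = 3*x**2 + y**2 + 2, f_y(x, y) = 2*x*y + 6*y**2 + 4*y + 2.
  f_x(P) = 3, f_y(P) = 12 (gradient nonzero, so P is smooth).
Step 3: tangent line at P: 3·(x − 0) + 12·(y − 1) = 0.
Expanding: 3*x + 12*y - 12 = 0.


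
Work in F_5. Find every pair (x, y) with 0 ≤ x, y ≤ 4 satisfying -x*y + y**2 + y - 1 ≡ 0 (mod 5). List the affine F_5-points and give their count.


Affine F_5-points: {(0, 2), (1, 1), (1, 4), (2, 3)}; count = 4.

For each of the 25 pairs (x, y) ∈ F_5², evaluate f(x, y) mod 5. Record the zeros.
  x = 0: [0↦4, 1↦1, 2↦0, 3↦1, 4↦4]  zeros at y ∈ {2}
  x = 1: [0↦4, 1↦0, 2↦3, 3↦3, 4↦0]  zeros at y ∈ {1, 4}
  x = 2: [0↦4, 1↦4, 2↦1, 3↦0, 4↦1]  zeros at y ∈ {3}
  x = 3: [0↦4, 1↦3, 2↦4, 3↦2, 4↦2]  zeros at y ∈ ∅
  x = 4: [0↦4, 1↦2, 2↦2, 3↦4, 4↦3]  zeros at y ∈ ∅
Collecting zeros: affine points = {(0, 2), (1, 1), (1, 4), (2, 3)}.
Total count |C(F_5)_aff| = 4.


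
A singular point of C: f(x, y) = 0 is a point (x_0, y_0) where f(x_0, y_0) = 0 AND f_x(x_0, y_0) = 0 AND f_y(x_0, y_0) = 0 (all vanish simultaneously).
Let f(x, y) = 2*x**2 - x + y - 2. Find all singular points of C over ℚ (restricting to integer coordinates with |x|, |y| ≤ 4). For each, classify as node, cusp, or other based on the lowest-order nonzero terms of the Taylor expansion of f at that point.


No singular points in the scanned grid; C is smooth there.

Compute partial derivatives:
  f_x = 4*x - 1.
  f_y = 1.
f_y = 1 is a nonzero constant, so f_y never vanishes: no point (x, y) can satisfy f = f_x = f_y = 0. In particular no (x, y) ∈ {−4, ..., 4}² is singular; the curve is smooth.


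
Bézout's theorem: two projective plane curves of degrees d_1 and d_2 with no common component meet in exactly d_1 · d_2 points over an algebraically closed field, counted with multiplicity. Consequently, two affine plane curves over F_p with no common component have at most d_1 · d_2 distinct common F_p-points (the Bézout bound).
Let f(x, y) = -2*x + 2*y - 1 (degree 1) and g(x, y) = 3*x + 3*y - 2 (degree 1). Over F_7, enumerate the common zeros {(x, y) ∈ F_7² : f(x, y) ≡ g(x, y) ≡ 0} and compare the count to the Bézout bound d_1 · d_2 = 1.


Common zeros: {(3, 0)}; count = 1; Bézout bound = 1.

deg(f) = 1, deg(g) = 1, so Bézout bound = 1.
Scan x ∈ F_7. For each x, list the y ∈ F_7 with f(x, y) ≡ 0 and those with g(x, y) ≡ 0 (mod 7); the common zeros in that column are the intersection.
  x = 0: f ≡ 0 at y ∈ {4}; g ≡ 0 at y ∈ {3}; common: ∅.
  x = 1: f ≡ 0 at y ∈ {5}; g ≡ 0 at y ∈ {2}; common: ∅.
  x = 2: f ≡ 0 at y ∈ {6}; g ≡ 0 at y ∈ {1}; common: ∅.
  x = 3: f ≡ 0 at y ∈ {0}; g ≡ 0 at y ∈ {0}; common: {0}.
  x = 4: f ≡ 0 at y ∈ {1}; g ≡ 0 at y ∈ {6}; common: ∅.
  x = 5: f ≡ 0 at y ∈ {2}; g ≡ 0 at y ∈ {5}; common: ∅.
  x = 6: f ≡ 0 at y ∈ {3}; g ≡ 0 at y ∈ {4}; common: ∅.
Collecting: common zeros = {(3, 0)}, so the count is 1.
Comparison with the Bézout bound: 1 ≤ 1 = deg(f)·deg(g), as expected for curves with no common component (the bound is attained).
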